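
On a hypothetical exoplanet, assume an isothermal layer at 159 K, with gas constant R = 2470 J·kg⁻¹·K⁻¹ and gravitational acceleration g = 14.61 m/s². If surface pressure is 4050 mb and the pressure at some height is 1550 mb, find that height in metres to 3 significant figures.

z ≈ 25800 m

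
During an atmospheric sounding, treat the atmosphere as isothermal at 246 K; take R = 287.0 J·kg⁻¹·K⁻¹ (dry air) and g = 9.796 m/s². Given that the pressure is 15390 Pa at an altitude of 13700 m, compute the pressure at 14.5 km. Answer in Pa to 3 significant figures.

P ≈ 13800 Pa

Scale height: H = RT/g = 287.0 × 246 / 9.796 = 7207.2 m.
Between two levels, P₂ = P₁ exp(−Δz/H) with Δz = z₂ − z₁.
Δz = 14500 − 13700 = 800.00 m; Δz/H = 800.00/7207.2 = 0.11100.
P₂ = 15390 × exp(−0.11100) = 15390 × 0.89494 = 13773 Pa.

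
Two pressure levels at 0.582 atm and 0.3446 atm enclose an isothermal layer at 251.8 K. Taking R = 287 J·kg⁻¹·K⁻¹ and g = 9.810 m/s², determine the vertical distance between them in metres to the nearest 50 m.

Δz ≈ 3850 m

Hypsometric equation: Δz = (R T̄/g) ln(P₁/P₂).
R T̄/g = 287 × 251.8 / 9.810 = 7366.6 m.
ln(0.582/0.3446) = ln(1.6889) = 0.52408.
Δz = 7366.6 × 0.52408 = 3860.7 m.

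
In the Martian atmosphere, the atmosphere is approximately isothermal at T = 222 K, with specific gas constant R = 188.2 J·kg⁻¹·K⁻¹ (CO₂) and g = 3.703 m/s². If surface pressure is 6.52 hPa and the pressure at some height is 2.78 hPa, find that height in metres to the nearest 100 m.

z ≈ 9600 m

Scale height: H = RT/g = 188.2 × 222 / 3.703 = 11283 m.
Invert the barometric formula: z = H ln(P₀/P).
P₀/P = 6.52/2.78 = 2.3453; ln(2.3453) = 0.85241.
z = 11283 × 0.85241 = 9617.7 m.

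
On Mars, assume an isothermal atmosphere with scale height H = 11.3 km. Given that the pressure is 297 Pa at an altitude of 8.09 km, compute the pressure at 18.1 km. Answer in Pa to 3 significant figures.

Between two levels, P₂ = P₁ exp(−Δz/H) with Δz = z₂ − z₁.
Δz = 18100 − 8090.0 = 10010 m; Δz/H = 10010/11300 = 0.88584.
P₂ = 297 × exp(−0.88584) = 297 × 0.41237 = 122.47 Pa.

P ≈ 122 Pa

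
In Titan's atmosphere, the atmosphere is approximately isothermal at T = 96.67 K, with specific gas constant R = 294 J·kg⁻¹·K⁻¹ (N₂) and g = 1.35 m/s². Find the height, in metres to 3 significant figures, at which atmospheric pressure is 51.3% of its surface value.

Scale height: H = RT/g = 294 × 96.67 / 1.35 = 21053 m.
Set P/P₀ = exp(−z/H) = 0.513, so z = −H ln(0.513).
−ln(0.513) = 0.66748; z = 21053 × 0.66748 = 14052 m.

z ≈ 14100 m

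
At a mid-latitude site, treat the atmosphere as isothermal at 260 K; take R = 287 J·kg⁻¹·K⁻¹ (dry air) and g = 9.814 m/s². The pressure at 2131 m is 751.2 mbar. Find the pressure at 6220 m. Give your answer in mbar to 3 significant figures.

P ≈ 439 mbar

Scale height: H = RT/g = 287 × 260 / 9.814 = 7603.4 m.
Between two levels, P₂ = P₁ exp(−Δz/H) with Δz = z₂ − z₁.
Δz = 6220.0 − 2131.0 = 4089.0 m; Δz/H = 4089.0/7603.4 = 0.53779.
P₂ = 751.2 × exp(−0.53779) = 751.2 × 0.58404 = 438.73 mbar.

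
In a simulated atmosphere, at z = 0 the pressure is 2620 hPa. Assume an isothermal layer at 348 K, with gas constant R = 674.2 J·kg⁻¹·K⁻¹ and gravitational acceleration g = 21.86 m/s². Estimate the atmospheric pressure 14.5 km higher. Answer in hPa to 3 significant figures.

P ≈ 679 hPa

Scale height: H = RT/g = 674.2 × 348 / 21.86 = 10733 m.
Barometric formula: P = P₀ exp(−z/H).
z/H = 14500/10733 = 1.3510; exp(−1.3510) = 0.25898.
P = 2620 × 0.25898 = 678.53 hPa.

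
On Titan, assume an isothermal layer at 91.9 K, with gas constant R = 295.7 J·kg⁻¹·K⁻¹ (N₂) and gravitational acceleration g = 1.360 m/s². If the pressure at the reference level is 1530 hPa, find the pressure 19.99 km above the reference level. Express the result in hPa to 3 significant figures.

P ≈ 563 hPa

Scale height: H = RT/g = 295.7 × 91.9 / 1.360 = 19981 m.
Barometric formula: P = P₀ exp(−z/H).
z/H = 19990/19981 = 1.0005; exp(−1.0005) = 0.36770.
P = 1530 × 0.36770 = 562.58 hPa.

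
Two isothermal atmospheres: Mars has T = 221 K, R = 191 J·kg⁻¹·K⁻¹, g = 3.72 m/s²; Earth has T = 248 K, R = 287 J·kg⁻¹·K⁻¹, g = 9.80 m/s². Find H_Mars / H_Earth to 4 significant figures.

H_Mars/H_Earth ≈ 1.562

H = RT/g for each body.
H_Mars = 191 × 221 / 3.72 = 11347 m.
H_Earth = 287 × 248 / 9.80 = 7262.9 m.
H_Mars/H_Earth = 11347/7262.9 = 1.5623.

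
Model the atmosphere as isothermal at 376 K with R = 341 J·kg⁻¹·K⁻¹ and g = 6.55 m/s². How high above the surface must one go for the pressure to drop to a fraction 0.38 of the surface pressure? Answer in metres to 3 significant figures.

z ≈ 18900 m

Scale height: H = RT/g = 341 × 376 / 6.55 = 19575 m.
Set P/P₀ = exp(−z/H) = 0.38, so z = −H ln(0.38).
−ln(0.38) = 0.96758; z = 19575 × 0.96758 = 18940 m.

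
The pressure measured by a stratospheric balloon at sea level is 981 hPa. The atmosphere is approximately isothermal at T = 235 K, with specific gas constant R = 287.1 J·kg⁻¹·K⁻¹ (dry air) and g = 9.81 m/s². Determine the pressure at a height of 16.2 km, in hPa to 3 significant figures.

P ≈ 93.0 hPa

Scale height: H = RT/g = 287.1 × 235 / 9.81 = 6877.5 m.
Barometric formula: P = P₀ exp(−z/H).
z/H = 16200/6877.5 = 2.3555; exp(−2.3555) = 0.094846.
P = 981 × 0.094846 = 93.044 hPa.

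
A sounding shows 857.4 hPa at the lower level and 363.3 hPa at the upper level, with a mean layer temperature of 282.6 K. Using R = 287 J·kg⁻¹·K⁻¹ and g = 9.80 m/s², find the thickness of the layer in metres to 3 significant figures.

Hypsometric equation: Δz = (R T̄/g) ln(P₁/P₂).
R T̄/g = 287 × 282.6 / 9.80 = 8276.1 m.
ln(857.4/363.3) = ln(2.3600) = 0.85866.
Δz = 8276.1 × 0.85866 = 7106.4 m.

Δz ≈ 7110 m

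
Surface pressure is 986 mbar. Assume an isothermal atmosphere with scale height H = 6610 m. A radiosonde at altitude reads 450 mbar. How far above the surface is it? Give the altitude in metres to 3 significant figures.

Invert the barometric formula: z = H ln(P₀/P).
P₀/P = 986/450 = 2.1911; ln(2.1911) = 0.78440.
z = 6610.0 × 0.78440 = 5184.9 m.

z ≈ 5180 m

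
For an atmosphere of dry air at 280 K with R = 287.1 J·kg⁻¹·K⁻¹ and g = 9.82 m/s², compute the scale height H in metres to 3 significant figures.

H ≈ 8190 m

The scale height of an isothermal atmosphere is H = RT/g.
H = 287.1 × 280 / 9.82 = 80388/9.82 = 8186.2 m.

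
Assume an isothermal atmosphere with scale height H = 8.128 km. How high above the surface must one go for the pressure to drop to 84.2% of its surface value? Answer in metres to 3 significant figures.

z ≈ 1400 m

Set P/P₀ = exp(−z/H) = 0.842, so z = −H ln(0.842).
−ln(0.842) = 0.17198; z = 8128.0 × 0.17198 = 1397.9 m.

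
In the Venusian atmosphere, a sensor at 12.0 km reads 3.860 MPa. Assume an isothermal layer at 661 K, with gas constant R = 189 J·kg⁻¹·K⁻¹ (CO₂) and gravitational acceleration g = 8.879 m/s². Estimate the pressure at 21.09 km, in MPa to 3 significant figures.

Scale height: H = RT/g = 189 × 661 / 8.879 = 14070 m.
Between two levels, P₂ = P₁ exp(−Δz/H) with Δz = z₂ − z₁.
Δz = 21090 − 12000 = 9090.0 m; Δz/H = 9090.0/14070 = 0.64606.
P₂ = 3.860 × exp(−0.64606) = 3.860 × 0.52411 = 2.0231 MPa.

P ≈ 2.02 MPa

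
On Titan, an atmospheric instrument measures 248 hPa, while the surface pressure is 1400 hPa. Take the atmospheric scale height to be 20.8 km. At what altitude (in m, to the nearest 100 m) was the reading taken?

z ≈ 36000 m

Invert the barometric formula: z = H ln(P₀/P).
P₀/P = 1400/248 = 5.6452; ln(5.6452) = 1.7308.
z = 20800 × 1.7308 = 36001 m.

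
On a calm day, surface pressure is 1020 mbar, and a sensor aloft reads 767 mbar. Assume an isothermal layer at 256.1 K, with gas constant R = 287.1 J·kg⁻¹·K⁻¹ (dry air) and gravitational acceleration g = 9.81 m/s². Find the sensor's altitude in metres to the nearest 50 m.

Scale height: H = RT/g = 287.1 × 256.1 / 9.81 = 7495.0 m.
Invert the barometric formula: z = H ln(P₀/P).
P₀/P = 1020/767 = 1.3299; ln(1.3299) = 0.28510.
z = 7495.0 × 0.28510 = 2136.8 m.

z ≈ 2150 m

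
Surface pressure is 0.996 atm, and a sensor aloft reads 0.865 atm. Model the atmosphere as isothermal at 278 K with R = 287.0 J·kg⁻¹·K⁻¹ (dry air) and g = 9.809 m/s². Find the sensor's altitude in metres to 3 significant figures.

z ≈ 1150 m

Scale height: H = RT/g = 287.0 × 278 / 9.809 = 8134.0 m.
Invert the barometric formula: z = H ln(P₀/P).
P₀/P = 0.996/0.865 = 1.1514; ln(1.1514) = 0.14098.
z = 8134.0 × 0.14098 = 1146.7 m.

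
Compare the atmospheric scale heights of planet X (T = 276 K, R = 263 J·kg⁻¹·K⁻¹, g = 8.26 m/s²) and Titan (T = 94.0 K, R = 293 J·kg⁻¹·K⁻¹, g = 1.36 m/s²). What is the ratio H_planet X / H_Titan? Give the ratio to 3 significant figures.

H = RT/g for each body.
H_planet X = 263 × 276 / 8.26 = 8787.9 m.
H_Titan = 293 × 94.0 / 1.36 = 20251 m.
H_planet X/H_Titan = 8787.9/20251 = 0.43395.

H_planet X/H_Titan ≈ 0.434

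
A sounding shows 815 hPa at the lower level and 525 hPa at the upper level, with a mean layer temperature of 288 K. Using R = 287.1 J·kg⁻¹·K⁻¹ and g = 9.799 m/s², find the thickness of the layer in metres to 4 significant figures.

Δz ≈ 3711 m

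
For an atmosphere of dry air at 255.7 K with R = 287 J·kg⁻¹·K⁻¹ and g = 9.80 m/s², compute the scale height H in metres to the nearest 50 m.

H ≈ 7500 m

The scale height of an isothermal atmosphere is H = RT/g.
H = 287 × 255.7 / 9.80 = 73386/9.80 = 7488.4 m.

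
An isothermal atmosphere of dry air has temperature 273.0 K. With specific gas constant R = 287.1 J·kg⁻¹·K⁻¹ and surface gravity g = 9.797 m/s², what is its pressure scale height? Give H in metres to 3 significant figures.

The scale height of an isothermal atmosphere is H = RT/g.
H = 287.1 × 273.0 / 9.797 = 78378/9.797 = 8000.2 m.

H ≈ 8000 m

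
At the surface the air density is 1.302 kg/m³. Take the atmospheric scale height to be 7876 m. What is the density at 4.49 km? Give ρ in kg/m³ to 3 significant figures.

ρ ≈ 0.736 kg/m³

In an isothermal atmosphere, density decays like pressure: ρ = ρ₀ exp(−z/H).
z/H = 4490.0/7876.0 = 0.57009; exp(−0.57009) = 0.56547.
ρ = 1.302 × 0.56547 = 0.73624 kg/m³.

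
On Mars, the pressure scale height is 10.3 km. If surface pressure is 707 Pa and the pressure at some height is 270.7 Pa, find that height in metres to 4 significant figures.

Invert the barometric formula: z = H ln(P₀/P).
P₀/P = 707/270.7 = 2.6117; ln(2.6117) = 0.96000.
z = 10300 × 0.96000 = 9888.0 m.

z ≈ 9888 m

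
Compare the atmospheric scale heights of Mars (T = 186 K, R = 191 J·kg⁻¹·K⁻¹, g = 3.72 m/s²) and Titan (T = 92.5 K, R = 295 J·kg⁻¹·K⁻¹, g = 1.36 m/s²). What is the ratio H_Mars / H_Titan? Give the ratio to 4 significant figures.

H_Mars/H_Titan ≈ 0.4760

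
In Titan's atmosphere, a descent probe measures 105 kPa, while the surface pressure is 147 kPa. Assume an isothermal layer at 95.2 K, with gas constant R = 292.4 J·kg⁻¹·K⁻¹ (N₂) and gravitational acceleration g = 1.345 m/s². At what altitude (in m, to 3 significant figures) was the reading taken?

Scale height: H = RT/g = 292.4 × 95.2 / 1.345 = 20696 m.
Invert the barometric formula: z = H ln(P₀/P).
P₀/P = 147/105 = 1.4000; ln(1.4000) = 0.33647.
z = 20696 × 0.33647 = 6963.6 m.

z ≈ 6960 m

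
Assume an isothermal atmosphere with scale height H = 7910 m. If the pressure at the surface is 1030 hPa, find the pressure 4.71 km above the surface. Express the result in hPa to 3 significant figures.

Barometric formula: P = P₀ exp(−z/H).
z/H = 4710.0/7910.0 = 0.59545; exp(−0.59545) = 0.55131.
P = 1030 × 0.55131 = 567.85 hPa.

P ≈ 568 hPa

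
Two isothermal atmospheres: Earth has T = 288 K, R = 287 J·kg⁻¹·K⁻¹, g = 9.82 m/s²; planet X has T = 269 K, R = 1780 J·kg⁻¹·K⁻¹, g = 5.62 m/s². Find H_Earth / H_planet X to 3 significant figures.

H = RT/g for each body.
H_Earth = 287 × 288 / 9.82 = 8417.1 m.
H_planet X = 1780 × 269 / 5.62 = 85199 m.
H_Earth/H_planet X = 8417.1/85199 = 0.098793.

H_Earth/H_planet X ≈ 0.0988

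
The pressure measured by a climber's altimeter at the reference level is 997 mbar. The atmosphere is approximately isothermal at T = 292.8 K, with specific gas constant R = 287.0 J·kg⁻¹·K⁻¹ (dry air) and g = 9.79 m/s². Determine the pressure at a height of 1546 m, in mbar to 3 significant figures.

Scale height: H = RT/g = 287.0 × 292.8 / 9.79 = 8583.6 m.
Barometric formula: P = P₀ exp(−z/H).
z/H = 1546.0/8583.6 = 0.18011; exp(−0.18011) = 0.83518.
P = 997 × 0.83518 = 832.67 mbar.

P ≈ 833 mbar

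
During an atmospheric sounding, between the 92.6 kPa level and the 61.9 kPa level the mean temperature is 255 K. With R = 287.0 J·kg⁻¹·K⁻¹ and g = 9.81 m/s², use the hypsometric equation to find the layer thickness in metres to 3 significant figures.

Δz ≈ 3000 m

Hypsometric equation: Δz = (R T̄/g) ln(P₁/P₂).
R T̄/g = 287.0 × 255 / 9.81 = 7460.2 m.
ln(92.6/61.9) = ln(1.4960) = 0.40279.
Δz = 7460.2 × 0.40279 = 3004.9 m.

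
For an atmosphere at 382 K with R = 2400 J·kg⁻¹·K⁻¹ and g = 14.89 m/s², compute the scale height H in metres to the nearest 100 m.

H ≈ 61600 m

The scale height of an isothermal atmosphere is H = RT/g.
H = 2400 × 382 / 14.89 = 916800/14.89 = 61572 m.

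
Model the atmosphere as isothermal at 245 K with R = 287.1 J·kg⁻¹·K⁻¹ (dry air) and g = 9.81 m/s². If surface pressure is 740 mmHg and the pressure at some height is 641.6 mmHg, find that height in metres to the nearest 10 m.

Scale height: H = RT/g = 287.1 × 245 / 9.81 = 7170.2 m.
Invert the barometric formula: z = H ln(P₀/P).
P₀/P = 740/641.6 = 1.1534; ln(1.1534) = 0.14271.
z = 7170.2 × 0.14271 = 1023.3 m.

z ≈ 1020 m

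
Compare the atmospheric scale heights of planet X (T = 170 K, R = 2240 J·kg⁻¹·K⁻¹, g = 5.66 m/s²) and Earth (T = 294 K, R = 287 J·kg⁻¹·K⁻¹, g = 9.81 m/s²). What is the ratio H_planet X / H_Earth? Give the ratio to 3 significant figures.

H = RT/g for each body.
H_planet X = 2240 × 170 / 5.66 = 67279 m.
H_Earth = 287 × 294 / 9.81 = 8601.2 m.
H_planet X/H_Earth = 67279/8601.2 = 7.8220.

H_planet X/H_Earth ≈ 7.82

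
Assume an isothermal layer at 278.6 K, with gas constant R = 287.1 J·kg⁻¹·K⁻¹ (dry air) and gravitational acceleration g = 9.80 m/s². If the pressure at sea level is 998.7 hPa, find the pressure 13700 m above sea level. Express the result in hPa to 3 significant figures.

P ≈ 186 hPa

Scale height: H = RT/g = 287.1 × 278.6 / 9.80 = 8161.8 m.
Barometric formula: P = P₀ exp(−z/H).
z/H = 13700/8161.8 = 1.6786; exp(−1.6786) = 0.18664.
P = 998.7 × 0.18664 = 186.40 hPa.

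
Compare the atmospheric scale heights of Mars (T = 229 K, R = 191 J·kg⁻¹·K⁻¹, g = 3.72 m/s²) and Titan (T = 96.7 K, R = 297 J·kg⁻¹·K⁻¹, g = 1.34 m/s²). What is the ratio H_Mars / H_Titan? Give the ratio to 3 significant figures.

H_Mars/H_Titan ≈ 0.549

H = RT/g for each body.
H_Mars = 191 × 229 / 3.72 = 11758 m.
H_Titan = 297 × 96.7 / 1.34 = 21433 m.
H_Mars/H_Titan = 11758/21433 = 0.54859.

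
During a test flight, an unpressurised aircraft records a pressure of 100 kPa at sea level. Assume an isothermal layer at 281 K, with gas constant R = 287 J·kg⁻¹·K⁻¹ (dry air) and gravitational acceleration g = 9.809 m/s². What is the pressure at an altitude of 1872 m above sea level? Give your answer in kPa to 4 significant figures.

Scale height: H = RT/g = 287 × 281 / 9.809 = 8221.7 m.
Barometric formula: P = P₀ exp(−z/H).
z/H = 1872.0/8221.7 = 0.22769; exp(−0.22769) = 0.79637.
P = 100 × 0.79637 = 79.637 kPa.

P ≈ 79.64 kPa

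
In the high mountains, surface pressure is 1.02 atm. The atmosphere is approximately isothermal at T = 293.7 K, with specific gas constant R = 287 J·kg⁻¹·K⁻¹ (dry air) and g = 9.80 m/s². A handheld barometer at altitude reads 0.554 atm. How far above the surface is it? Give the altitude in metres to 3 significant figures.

Scale height: H = RT/g = 287 × 293.7 / 9.80 = 8601.2 m.
Invert the barometric formula: z = H ln(P₀/P).
P₀/P = 1.02/0.554 = 1.8412; ln(1.8412) = 0.61042.
z = 8601.2 × 0.61042 = 5250.3 m.

z ≈ 5250 m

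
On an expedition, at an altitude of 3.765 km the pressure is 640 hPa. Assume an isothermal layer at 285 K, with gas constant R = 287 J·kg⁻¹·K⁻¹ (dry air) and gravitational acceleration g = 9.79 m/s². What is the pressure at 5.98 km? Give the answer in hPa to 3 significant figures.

P ≈ 491 hPa

Scale height: H = RT/g = 287 × 285 / 9.79 = 8355.0 m.
Between two levels, P₂ = P₁ exp(−Δz/H) with Δz = z₂ − z₁.
Δz = 5980.0 − 3765.0 = 2215.0 m; Δz/H = 2215.0/8355.0 = 0.26511.
P₂ = 640 × exp(−0.26511) = 640 × 0.76712 = 490.96 hPa.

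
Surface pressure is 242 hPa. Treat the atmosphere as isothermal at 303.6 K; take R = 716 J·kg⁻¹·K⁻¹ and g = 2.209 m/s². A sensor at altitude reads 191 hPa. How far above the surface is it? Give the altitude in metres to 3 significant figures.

z ≈ 23300 m

Scale height: H = RT/g = 716 × 303.6 / 2.209 = 98405 m.
Invert the barometric formula: z = H ln(P₀/P).
P₀/P = 242/191 = 1.2670; ln(1.2670) = 0.23665.
z = 98405 × 0.23665 = 23288 m.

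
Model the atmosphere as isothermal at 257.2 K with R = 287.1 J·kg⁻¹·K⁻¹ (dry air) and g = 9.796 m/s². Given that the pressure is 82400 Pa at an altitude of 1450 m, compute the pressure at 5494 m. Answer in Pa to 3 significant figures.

P ≈ 48200 Pa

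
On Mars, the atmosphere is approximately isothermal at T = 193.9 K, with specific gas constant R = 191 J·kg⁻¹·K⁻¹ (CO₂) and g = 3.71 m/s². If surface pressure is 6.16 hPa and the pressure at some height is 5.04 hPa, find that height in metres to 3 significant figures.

z ≈ 2000 m

Scale height: H = RT/g = 191 × 193.9 / 3.71 = 9982.5 m.
Invert the barometric formula: z = H ln(P₀/P).
P₀/P = 6.16/5.04 = 1.2222; ln(1.2222) = 0.20065.
z = 9982.5 × 0.20065 = 2003.0 m.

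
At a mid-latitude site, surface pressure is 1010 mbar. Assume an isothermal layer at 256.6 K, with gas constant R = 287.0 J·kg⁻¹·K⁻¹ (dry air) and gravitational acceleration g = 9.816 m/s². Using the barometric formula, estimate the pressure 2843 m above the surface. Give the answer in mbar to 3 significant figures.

P ≈ 691 mbar

Scale height: H = RT/g = 287.0 × 256.6 / 9.816 = 7502.5 m.
Barometric formula: P = P₀ exp(−z/H).
z/H = 2843.0/7502.5 = 0.37894; exp(−0.37894) = 0.68459.
P = 1010 × 0.68459 = 691.44 mbar.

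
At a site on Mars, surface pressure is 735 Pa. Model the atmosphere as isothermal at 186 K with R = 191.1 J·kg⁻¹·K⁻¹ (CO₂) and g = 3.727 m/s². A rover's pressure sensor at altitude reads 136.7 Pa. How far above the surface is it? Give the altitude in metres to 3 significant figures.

z ≈ 16000 m

Scale height: H = RT/g = 191.1 × 186 / 3.727 = 9537.1 m.
Invert the barometric formula: z = H ln(P₀/P).
P₀/P = 735/136.7 = 5.3767; ln(5.3767) = 1.6821.
z = 9537.1 × 1.6821 = 16042 m.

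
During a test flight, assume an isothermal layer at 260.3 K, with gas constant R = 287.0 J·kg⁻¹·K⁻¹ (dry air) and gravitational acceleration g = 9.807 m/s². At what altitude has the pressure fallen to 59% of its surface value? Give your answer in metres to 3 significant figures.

z ≈ 4020 m

Scale height: H = RT/g = 287.0 × 260.3 / 9.807 = 7617.6 m.
Set P/P₀ = exp(−z/H) = 0.59, so z = −H ln(0.59).
−ln(0.59) = 0.52763; z = 7617.6 × 0.52763 = 4019.3 m.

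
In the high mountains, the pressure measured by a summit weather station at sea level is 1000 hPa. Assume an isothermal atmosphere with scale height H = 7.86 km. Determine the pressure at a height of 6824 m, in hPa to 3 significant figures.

P ≈ 420 hPa

Barometric formula: P = P₀ exp(−z/H).
z/H = 6824.0/7860.0 = 0.86819; exp(−0.86819) = 0.41971.
P = 1000 × 0.41971 = 419.71 hPa.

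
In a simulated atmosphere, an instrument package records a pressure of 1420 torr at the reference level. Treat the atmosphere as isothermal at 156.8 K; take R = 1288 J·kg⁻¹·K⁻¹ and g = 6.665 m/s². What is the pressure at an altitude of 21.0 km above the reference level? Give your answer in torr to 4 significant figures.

Scale height: H = RT/g = 1288 × 156.8 / 6.665 = 30301 m.
Barometric formula: P = P₀ exp(−z/H).
z/H = 21000/30301 = 0.69305; exp(−0.69305) = 0.50005.
P = 1420 × 0.50005 = 710.07 torr.

P ≈ 710.1 torr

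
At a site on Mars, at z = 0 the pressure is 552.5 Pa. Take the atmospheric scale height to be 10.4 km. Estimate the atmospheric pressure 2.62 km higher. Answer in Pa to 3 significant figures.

P ≈ 429 Pa

Barometric formula: P = P₀ exp(−z/H).
z/H = 2620.0/10400 = 0.25192; exp(−0.25192) = 0.77731.
P = 552.5 × 0.77731 = 429.46 Pa.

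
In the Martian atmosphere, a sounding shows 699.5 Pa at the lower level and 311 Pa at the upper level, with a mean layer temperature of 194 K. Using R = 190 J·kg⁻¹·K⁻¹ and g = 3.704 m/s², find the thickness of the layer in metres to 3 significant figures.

Hypsometric equation: Δz = (R T̄/g) ln(P₁/P₂).
R T̄/g = 190 × 194 / 3.704 = 9951.4 m.
ln(699.5/311) = ln(2.2492) = 0.81057.
Δz = 9951.4 × 0.81057 = 8066.3 m.

Δz ≈ 8070 m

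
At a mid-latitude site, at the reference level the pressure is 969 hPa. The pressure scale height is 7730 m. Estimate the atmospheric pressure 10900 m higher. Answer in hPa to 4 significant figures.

P ≈ 236.6 hPa

Barometric formula: P = P₀ exp(−z/H).
z/H = 10900/7730.0 = 1.4101; exp(−1.4101) = 0.24412.
P = 969 × 0.24412 = 236.55 hPa.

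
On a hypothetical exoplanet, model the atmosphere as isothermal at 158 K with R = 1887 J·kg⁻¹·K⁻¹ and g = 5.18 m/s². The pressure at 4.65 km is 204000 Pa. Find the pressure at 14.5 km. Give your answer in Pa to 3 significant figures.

P ≈ 172000 Pa

Scale height: H = RT/g = 1887 × 158 / 5.18 = 57557 m.
Between two levels, P₂ = P₁ exp(−Δz/H) with Δz = z₂ − z₁.
Δz = 14500 − 4650.0 = 9850.0 m; Δz/H = 9850.0/57557 = 0.17113.
P₂ = 204000 × exp(−0.17113) = 204000 × 0.84271 = 171910 Pa.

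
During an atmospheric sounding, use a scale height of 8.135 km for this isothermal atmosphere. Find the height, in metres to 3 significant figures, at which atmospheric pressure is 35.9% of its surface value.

z ≈ 8330 m

Set P/P₀ = exp(−z/H) = 0.359, so z = −H ln(0.359).
−ln(0.359) = 1.0244; z = 8135.0 × 1.0244 = 8333.5 m.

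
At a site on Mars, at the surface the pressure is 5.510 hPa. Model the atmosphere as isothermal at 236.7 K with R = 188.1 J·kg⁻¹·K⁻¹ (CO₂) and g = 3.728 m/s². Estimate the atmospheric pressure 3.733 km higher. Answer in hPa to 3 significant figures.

P ≈ 4.03 hPa

Scale height: H = RT/g = 188.1 × 236.7 / 3.728 = 11943 m.
Barometric formula: P = P₀ exp(−z/H).
z/H = 3733.0/11943 = 0.31257; exp(−0.31257) = 0.73156.
P = 5.510 × 0.73156 = 4.0309 hPa.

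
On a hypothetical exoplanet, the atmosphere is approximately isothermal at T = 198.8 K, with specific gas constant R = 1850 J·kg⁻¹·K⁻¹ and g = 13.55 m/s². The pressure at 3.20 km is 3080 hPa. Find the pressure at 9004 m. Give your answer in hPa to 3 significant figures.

Scale height: H = RT/g = 1850 × 198.8 / 13.55 = 27142 m.
Between two levels, P₂ = P₁ exp(−Δz/H) with Δz = z₂ − z₁.
Δz = 9004.0 − 3200.0 = 5804.0 m; Δz/H = 5804.0/27142 = 0.21384.
P₂ = 3080 × exp(−0.21384) = 3080 × 0.80748 = 2487.0 hPa.

P ≈ 2490 hPa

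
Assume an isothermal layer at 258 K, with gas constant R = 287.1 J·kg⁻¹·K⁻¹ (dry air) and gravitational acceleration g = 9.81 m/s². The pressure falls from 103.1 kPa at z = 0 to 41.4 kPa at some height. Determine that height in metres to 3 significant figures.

Scale height: H = RT/g = 287.1 × 258 / 9.81 = 7550.6 m.
Invert the barometric formula: z = H ln(P₀/P).
P₀/P = 103.1/41.4 = 2.4903; ln(2.4903) = 0.91240.
z = 7550.6 × 0.91240 = 6889.2 m.

z ≈ 6890 m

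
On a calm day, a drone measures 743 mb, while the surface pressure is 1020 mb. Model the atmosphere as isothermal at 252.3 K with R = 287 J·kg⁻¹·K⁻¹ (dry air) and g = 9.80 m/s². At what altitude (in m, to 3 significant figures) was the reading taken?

z ≈ 2340 m

Scale height: H = RT/g = 287 × 252.3 / 9.80 = 7388.8 m.
Invert the barometric formula: z = H ln(P₀/P).
P₀/P = 1020/743 = 1.3728; ln(1.3728) = 0.31685.
z = 7388.8 × 0.31685 = 2341.1 m.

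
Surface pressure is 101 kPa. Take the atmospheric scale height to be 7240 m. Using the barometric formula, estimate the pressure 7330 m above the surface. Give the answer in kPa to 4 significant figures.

P ≈ 36.70 kPa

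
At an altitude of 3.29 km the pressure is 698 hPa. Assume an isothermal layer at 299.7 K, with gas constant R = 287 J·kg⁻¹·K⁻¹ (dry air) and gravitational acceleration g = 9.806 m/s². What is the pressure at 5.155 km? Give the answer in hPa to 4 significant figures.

P ≈ 564.3 hPa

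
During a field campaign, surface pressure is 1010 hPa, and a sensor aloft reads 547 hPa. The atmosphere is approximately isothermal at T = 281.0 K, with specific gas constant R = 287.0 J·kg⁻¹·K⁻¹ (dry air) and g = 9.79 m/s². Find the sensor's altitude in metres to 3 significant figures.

Scale height: H = RT/g = 287.0 × 281.0 / 9.79 = 8237.7 m.
Invert the barometric formula: z = H ln(P₀/P).
P₀/P = 1010/547 = 1.8464; ln(1.8464) = 0.61324.
z = 8237.7 × 0.61324 = 5051.7 m.

z ≈ 5050 m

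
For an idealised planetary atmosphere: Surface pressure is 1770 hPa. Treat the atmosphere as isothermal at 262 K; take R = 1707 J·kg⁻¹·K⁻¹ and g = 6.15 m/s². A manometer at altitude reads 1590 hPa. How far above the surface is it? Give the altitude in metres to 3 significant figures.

Scale height: H = RT/g = 1707 × 262 / 6.15 = 72721 m.
Invert the barometric formula: z = H ln(P₀/P).
P₀/P = 1770/1590 = 1.1132; ln(1.1132) = 0.10724.
z = 72721 × 0.10724 = 7798.6 m.

z ≈ 7800 m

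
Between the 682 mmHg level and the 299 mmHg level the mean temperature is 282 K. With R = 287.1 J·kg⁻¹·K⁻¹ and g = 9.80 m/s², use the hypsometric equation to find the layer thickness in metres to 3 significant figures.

Δz ≈ 6810 m

Hypsometric equation: Δz = (R T̄/g) ln(P₁/P₂).
R T̄/g = 287.1 × 282 / 9.80 = 8261.4 m.
ln(682/299) = ln(2.2809) = 0.82457.
Δz = 8261.4 × 0.82457 = 6812.1 m.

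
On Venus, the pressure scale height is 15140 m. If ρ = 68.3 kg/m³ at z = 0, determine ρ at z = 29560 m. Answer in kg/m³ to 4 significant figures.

In an isothermal atmosphere, density decays like pressure: ρ = ρ₀ exp(−z/H).
z/H = 29560/15140 = 1.9524; exp(−1.9524) = 0.14193.
ρ = 68.3 × 0.14193 = 9.6938 kg/m³.

ρ ≈ 9.694 kg/m³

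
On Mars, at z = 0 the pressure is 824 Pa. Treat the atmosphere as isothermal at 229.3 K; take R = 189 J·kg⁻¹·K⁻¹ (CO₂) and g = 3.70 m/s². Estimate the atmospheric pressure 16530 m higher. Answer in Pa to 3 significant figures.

Scale height: H = RT/g = 189 × 229.3 / 3.70 = 11713 m.
Barometric formula: P = P₀ exp(−z/H).
z/H = 16530/11713 = 1.4113; exp(−1.4113) = 0.24383.
P = 824 × 0.24383 = 200.92 Pa.

P ≈ 201 Pa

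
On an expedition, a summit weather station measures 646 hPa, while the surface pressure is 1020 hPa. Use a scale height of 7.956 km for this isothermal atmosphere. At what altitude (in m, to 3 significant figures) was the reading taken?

Invert the barometric formula: z = H ln(P₀/P).
P₀/P = 1020/646 = 1.5789; ln(1.5789) = 0.45673.
z = 7956.0 × 0.45673 = 3633.7 m.

z ≈ 3630 m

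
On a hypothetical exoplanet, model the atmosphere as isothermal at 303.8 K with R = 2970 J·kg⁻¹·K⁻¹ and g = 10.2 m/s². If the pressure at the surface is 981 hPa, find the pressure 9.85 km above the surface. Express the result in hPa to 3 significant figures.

P ≈ 878 hPa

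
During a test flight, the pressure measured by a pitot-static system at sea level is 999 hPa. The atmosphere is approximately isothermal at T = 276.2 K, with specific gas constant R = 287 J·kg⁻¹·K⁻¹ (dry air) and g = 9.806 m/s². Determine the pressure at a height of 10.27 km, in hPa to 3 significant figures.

Scale height: H = RT/g = 287 × 276.2 / 9.806 = 8083.8 m.
Barometric formula: P = P₀ exp(−z/H).
z/H = 10270/8083.8 = 1.2704; exp(−1.2704) = 0.28072.
P = 999 × 0.28072 = 280.44 hPa.

P ≈ 280 hPa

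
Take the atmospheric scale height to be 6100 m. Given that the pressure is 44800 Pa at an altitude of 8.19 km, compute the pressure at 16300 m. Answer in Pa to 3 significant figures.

P ≈ 11900 Pa

Between two levels, P₂ = P₁ exp(−Δz/H) with Δz = z₂ − z₁.
Δz = 16300 − 8190.0 = 8110.0 m; Δz/H = 8110.0/6100.0 = 1.3295.
P₂ = 44800 × exp(−1.3295) = 44800 × 0.26461 = 11855 Pa.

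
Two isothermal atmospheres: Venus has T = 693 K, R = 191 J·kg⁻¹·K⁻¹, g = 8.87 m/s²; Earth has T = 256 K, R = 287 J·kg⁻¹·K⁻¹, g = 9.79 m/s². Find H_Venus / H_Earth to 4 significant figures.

H_Venus/H_Earth ≈ 1.988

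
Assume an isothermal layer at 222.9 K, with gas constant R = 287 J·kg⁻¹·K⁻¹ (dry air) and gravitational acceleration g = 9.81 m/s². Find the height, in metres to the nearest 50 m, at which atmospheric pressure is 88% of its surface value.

Scale height: H = RT/g = 287 × 222.9 / 9.81 = 6521.1 m.
Set P/P₀ = exp(−z/H) = 0.88, so z = −H ln(0.88).
−ln(0.88) = 0.12783; z = 6521.1 × 0.12783 = 833.59 m.

z ≈ 850 m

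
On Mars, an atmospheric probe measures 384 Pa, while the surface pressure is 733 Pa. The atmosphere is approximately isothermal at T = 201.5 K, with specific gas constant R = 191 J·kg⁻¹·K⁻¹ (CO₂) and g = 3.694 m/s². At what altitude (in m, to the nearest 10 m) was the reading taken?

z ≈ 6740 m

Scale height: H = RT/g = 191 × 201.5 / 3.694 = 10419 m.
Invert the barometric formula: z = H ln(P₀/P).
P₀/P = 733/384 = 1.9089; ln(1.9089) = 0.64653.
z = 10419 × 0.64653 = 6736.2 m.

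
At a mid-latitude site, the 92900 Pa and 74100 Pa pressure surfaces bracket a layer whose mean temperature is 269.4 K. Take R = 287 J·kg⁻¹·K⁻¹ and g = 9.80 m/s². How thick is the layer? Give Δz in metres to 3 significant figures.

Hypsometric equation: Δz = (R T̄/g) ln(P₁/P₂).
R T̄/g = 287 × 269.4 / 9.80 = 7889.6 m.
ln(92900/74100) = ln(1.2537) = 0.22610.
Δz = 7889.6 × 0.22610 = 1783.8 m.

Δz ≈ 1780 m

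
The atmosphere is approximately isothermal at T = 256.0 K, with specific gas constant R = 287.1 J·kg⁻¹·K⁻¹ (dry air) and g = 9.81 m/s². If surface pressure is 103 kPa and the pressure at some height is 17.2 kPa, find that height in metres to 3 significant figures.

Scale height: H = RT/g = 287.1 × 256.0 / 9.81 = 7492.1 m.
Invert the barometric formula: z = H ln(P₀/P).
P₀/P = 103/17.2 = 5.9884; ln(5.9884) = 1.7898.
z = 7492.1 × 1.7898 = 13409 m.

z ≈ 13400 m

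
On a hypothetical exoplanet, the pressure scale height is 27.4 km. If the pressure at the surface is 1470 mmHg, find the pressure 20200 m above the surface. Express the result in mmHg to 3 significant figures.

Barometric formula: P = P₀ exp(−z/H).
z/H = 20200/27400 = 0.73723; exp(−0.73723) = 0.47844.
P = 1470 × 0.47844 = 703.31 mmHg.

P ≈ 703 mmHg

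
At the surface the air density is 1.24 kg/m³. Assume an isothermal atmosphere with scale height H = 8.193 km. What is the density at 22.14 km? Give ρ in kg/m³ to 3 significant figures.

ρ ≈ 0.0831 kg/m³

In an isothermal atmosphere, density decays like pressure: ρ = ρ₀ exp(−z/H).
z/H = 22140/8193.0 = 2.7023; exp(−2.7023) = 0.067051.
ρ = 1.24 × 0.067051 = 0.083143 kg/m³.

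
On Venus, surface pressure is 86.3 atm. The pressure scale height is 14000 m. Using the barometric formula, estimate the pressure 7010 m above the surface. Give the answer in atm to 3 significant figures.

P ≈ 52.3 atm

Barometric formula: P = P₀ exp(−z/H).
z/H = 7010.0/14000 = 0.50071; exp(−0.50071) = 0.60610.
P = 86.3 × 0.60610 = 52.306 atm.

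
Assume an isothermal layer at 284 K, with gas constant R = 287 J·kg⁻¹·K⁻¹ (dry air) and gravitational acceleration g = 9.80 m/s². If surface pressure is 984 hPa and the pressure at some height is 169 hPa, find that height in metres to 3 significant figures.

Scale height: H = RT/g = 287 × 284 / 9.80 = 8317.1 m.
Invert the barometric formula: z = H ln(P₀/P).
P₀/P = 984/169 = 5.8225; ln(5.8225) = 1.7617.
z = 8317.1 × 1.7617 = 14652 m.

z ≈ 14700 m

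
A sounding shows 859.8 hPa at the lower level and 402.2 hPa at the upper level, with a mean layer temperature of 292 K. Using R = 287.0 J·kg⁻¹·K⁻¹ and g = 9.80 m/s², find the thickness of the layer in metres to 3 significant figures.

Δz ≈ 6500 m

Hypsometric equation: Δz = (R T̄/g) ln(P₁/P₂).
R T̄/g = 287.0 × 292 / 9.80 = 8551.4 m.
ln(859.8/402.2) = ln(2.1377) = 0.75973.
Δz = 8551.4 × 0.75973 = 6496.8 m.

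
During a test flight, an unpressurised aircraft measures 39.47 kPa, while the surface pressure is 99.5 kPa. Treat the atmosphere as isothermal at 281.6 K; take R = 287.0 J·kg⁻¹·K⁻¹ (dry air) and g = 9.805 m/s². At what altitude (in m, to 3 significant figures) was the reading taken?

z ≈ 7620 m

Scale height: H = RT/g = 287.0 × 281.6 / 9.805 = 8242.7 m.
Invert the barometric formula: z = H ln(P₀/P).
P₀/P = 99.5/39.47 = 2.5209; ln(2.5209) = 0.92462.
z = 8242.7 × 0.92462 = 7621.4 m.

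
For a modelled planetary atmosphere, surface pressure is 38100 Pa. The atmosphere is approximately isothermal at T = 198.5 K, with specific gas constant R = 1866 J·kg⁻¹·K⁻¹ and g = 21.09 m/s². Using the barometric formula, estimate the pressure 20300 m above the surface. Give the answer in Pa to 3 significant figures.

Scale height: H = RT/g = 1866 × 198.5 / 21.09 = 17563 m.
Barometric formula: P = P₀ exp(−z/H).
z/H = 20300/17563 = 1.1558; exp(−1.1558) = 0.31481.
P = 38100 × 0.31481 = 11994 Pa.

P ≈ 12000 Pa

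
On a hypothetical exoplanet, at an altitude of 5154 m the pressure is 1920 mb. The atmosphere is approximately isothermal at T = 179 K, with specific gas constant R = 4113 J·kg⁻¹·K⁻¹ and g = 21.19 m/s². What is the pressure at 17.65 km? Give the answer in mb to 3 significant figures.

P ≈ 1340 mb

Scale height: H = RT/g = 4113 × 179 / 21.19 = 34744 m.
Between two levels, P₂ = P₁ exp(−Δz/H) with Δz = z₂ − z₁.
Δz = 17650 − 5154.0 = 12496 m; Δz/H = 12496/34744 = 0.35966.
P₂ = 1920 × exp(−0.35966) = 1920 × 0.69791 = 1340.0 mb.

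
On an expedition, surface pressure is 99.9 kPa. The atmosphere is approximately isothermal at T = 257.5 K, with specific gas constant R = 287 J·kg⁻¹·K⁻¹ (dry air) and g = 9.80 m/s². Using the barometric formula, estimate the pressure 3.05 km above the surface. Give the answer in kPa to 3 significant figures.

P ≈ 66.7 kPa

Scale height: H = RT/g = 287 × 257.5 / 9.80 = 7541.1 m.
Barometric formula: P = P₀ exp(−z/H).
z/H = 3050.0/7541.1 = 0.40445; exp(−0.40445) = 0.66734.
P = 99.9 × 0.66734 = 66.667 kPa.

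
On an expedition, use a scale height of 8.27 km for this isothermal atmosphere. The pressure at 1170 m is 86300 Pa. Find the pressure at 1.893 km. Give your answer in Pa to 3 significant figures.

P ≈ 79100 Pa

Between two levels, P₂ = P₁ exp(−Δz/H) with Δz = z₂ − z₁.
Δz = 1893.0 − 1170.0 = 723.00 m; Δz/H = 723.00/8270.0 = 0.087424.
P₂ = 86300 × exp(−0.087424) = 86300 × 0.91629 = 79076 Pa.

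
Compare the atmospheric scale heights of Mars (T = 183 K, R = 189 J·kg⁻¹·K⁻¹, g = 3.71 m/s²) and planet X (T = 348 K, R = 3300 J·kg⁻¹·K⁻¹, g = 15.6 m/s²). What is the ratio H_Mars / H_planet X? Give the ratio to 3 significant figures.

H = RT/g for each body.
H_Mars = 189 × 183 / 3.71 = 9322.6 m.
H_planet X = 3300 × 348 / 15.6 = 73615 m.
H_Mars/H_planet X = 9322.6/73615 = 0.12664.

H_Mars/H_planet X ≈ 0.127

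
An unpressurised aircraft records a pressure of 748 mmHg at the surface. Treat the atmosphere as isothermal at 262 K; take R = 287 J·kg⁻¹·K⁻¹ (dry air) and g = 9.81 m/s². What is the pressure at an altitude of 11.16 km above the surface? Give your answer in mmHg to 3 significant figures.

P ≈ 174 mmHg

Scale height: H = RT/g = 287 × 262 / 9.81 = 7665.0 m.
Barometric formula: P = P₀ exp(−z/H).
z/H = 11160/7665.0 = 1.4560; exp(−1.4560) = 0.23317.
P = 748 × 0.23317 = 174.41 mmHg.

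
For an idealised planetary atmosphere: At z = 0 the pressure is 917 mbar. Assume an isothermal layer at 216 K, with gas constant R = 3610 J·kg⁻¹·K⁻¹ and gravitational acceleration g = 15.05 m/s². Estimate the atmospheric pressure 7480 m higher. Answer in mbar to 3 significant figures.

Scale height: H = RT/g = 3610 × 216 / 15.05 = 51811 m.
Barometric formula: P = P₀ exp(−z/H).
z/H = 7480.0/51811 = 0.14437; exp(−0.14437) = 0.86557.
P = 917 × 0.86557 = 793.73 mbar.

P ≈ 794 mbar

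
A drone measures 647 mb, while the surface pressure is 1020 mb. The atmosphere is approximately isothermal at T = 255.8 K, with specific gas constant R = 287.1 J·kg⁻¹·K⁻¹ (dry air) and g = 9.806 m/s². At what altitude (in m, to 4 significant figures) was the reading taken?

Scale height: H = RT/g = 287.1 × 255.8 / 9.806 = 7489.3 m.
Invert the barometric formula: z = H ln(P₀/P).
P₀/P = 1020/647 = 1.5765; ln(1.5765) = 0.45521.
z = 7489.3 × 0.45521 = 3409.2 m.

z ≈ 3409 m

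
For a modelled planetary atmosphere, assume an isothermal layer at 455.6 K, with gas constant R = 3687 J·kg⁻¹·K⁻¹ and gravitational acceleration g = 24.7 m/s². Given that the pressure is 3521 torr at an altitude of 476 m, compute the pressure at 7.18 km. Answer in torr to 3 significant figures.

P ≈ 3190 torr

Scale height: H = RT/g = 3687 × 455.6 / 24.7 = 68008 m.
Between two levels, P₂ = P₁ exp(−Δz/H) with Δz = z₂ − z₁.
Δz = 7180.0 − 476.00 = 6704.0 m; Δz/H = 6704.0/68008 = 0.098577.
P₂ = 3521 × exp(−0.098577) = 3521 × 0.90613 = 3190.5 torr.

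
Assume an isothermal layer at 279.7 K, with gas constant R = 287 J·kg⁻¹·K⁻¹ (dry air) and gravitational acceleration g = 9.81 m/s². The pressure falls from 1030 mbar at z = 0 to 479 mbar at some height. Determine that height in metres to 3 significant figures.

z ≈ 6260 m

Scale height: H = RT/g = 287 × 279.7 / 9.81 = 8182.9 m.
Invert the barometric formula: z = H ln(P₀/P).
P₀/P = 1030/479 = 2.1503; ln(2.1503) = 0.76561.
z = 8182.9 × 0.76561 = 6264.9 m.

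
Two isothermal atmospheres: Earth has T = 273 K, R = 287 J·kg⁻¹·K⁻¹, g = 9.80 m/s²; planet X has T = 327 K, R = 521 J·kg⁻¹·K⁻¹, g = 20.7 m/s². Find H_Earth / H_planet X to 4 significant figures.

H_Earth/H_planet X ≈ 0.9714

H = RT/g for each body.
H_Earth = 287 × 273 / 9.80 = 7995.0 m.
H_planet X = 521 × 327 / 20.7 = 8230.3 m.
H_Earth/H_planet X = 7995.0/8230.3 = 0.97141.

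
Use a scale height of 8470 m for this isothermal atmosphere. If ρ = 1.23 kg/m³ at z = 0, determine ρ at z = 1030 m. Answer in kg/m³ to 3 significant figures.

In an isothermal atmosphere, density decays like pressure: ρ = ρ₀ exp(−z/H).
z/H = 1030.0/8470.0 = 0.12161; exp(−0.12161) = 0.88549.
ρ = 1.23 × 0.88549 = 1.0892 kg/m³.

ρ ≈ 1.09 kg/m³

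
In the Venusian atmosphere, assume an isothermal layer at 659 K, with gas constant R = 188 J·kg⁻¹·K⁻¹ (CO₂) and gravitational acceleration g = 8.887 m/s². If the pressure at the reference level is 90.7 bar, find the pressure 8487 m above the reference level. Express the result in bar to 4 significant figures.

P ≈ 49.34 bar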